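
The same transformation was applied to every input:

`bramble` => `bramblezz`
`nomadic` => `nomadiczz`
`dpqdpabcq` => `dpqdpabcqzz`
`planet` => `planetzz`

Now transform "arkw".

The pattern: append "zz".
So "arkw" becomes "arkwzz".

arkwzz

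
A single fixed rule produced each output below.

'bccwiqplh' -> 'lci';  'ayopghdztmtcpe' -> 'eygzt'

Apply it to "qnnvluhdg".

dnl

Looking at the pairs, the operation is to keep one character in every 3, starting at position 2 (positions 2nd, 5th, 8th, ...), then move the last character to the front.
On "qnnvluhdg": the first step gives "nld", and the second then gives "dnl".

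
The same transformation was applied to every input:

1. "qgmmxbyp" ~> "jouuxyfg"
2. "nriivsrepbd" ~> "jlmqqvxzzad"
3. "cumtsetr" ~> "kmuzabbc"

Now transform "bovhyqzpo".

jpwwxydgh

The transformation: sort the characters into alphabetical order, then shift every letter 8 places forward in the alphabet (wrapping around).
Starting from "bovhyqzpo": after the first operation, "bhoopqvyz"; after the second, "jpwwxydgh".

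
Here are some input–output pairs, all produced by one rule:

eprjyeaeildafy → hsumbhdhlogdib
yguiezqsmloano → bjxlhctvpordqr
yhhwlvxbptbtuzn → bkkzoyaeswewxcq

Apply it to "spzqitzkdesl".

vsctlwcnghvo

The rule is to shift every letter 3 places forward in the alphabet (wrapping around).
Applying that to "spzqitzkdesl" gives "vsctlwcnghvo".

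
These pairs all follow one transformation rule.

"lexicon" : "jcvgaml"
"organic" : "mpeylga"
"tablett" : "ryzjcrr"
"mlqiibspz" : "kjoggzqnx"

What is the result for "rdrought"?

pbpmsefr

Each output is the input with this applied: shift every letter 2 places backward in the alphabet (wrapping around).
Doing the same to "rdrought": "pbpmsefr".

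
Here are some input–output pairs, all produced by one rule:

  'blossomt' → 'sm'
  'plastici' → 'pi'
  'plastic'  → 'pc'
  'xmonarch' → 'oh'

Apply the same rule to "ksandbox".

In each case the input is transformed by: sort the characters into reverse alphabetical order, then keep one character in every 3, starting at position 3 (positions 3rd, 6th, 9th, ...).
Working it through for "ksandbox": intermediate "xsonkdba", final "od".

od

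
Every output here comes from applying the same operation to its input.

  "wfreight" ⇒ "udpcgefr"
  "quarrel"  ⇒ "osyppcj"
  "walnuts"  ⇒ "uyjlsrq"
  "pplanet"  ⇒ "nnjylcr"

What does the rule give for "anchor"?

ylafmp

In each case the input is transformed by: shift every letter 2 places backward in the alphabet (wrapping around).
"anchor" → "ylafmp".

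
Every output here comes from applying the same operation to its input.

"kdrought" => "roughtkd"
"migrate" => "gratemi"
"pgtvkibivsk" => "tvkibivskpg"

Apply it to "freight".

eightfr

The transformation: move the first 2 characters to the end (rotate left by 2).
Doing the same to "freight": "eightfr".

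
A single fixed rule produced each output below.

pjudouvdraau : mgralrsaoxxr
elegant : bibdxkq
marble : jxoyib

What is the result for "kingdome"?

Rule — shift every letter 3 places backward in the alphabet (wrapping around).
Applying that to "kingdome" gives "hfkdaljb".

hfkdaljb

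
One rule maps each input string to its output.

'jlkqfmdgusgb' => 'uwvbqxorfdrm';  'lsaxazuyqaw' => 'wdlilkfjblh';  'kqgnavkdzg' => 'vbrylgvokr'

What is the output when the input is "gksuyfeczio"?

The pattern: shift every letter 11 places forward in the alphabet (wrapping around).
On "gksuyfeczio" that produces "rvdfjqpnktz".

rvdfjqpnktz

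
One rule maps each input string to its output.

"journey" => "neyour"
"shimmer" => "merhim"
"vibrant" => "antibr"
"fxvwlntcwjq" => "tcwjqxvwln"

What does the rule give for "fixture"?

ureixt

Each output is the input with this applied: delete the first character, then swap the front and back halves of the string.
Applying both steps to "fixture": "ixture", then "ureixt".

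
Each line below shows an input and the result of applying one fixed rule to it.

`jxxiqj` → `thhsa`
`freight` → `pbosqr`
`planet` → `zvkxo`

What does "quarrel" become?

What's happening: shift every letter 10 places forward in the alphabet (wrapping around), then delete the last character.
Working it through for "quarrel": intermediate "aekbbov", final "aekbbo".

aekbbo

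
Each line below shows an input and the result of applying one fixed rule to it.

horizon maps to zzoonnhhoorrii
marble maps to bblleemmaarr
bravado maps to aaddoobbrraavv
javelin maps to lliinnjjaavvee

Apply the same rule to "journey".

nneeyyjjoouurr

Looking at the pairs, the operation is to move the last 3 characters to the front (rotate right by 3), then double every character.
Working it through for "journey": intermediate "neyjour", final "nneeyyjjoouurr".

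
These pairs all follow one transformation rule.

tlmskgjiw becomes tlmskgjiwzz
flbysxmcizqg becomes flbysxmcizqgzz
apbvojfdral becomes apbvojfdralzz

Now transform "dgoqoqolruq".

The pattern: append "zz".
On "dgoqoqolruq" that produces "dgoqoqolruqzz".

dgoqoqolruqzz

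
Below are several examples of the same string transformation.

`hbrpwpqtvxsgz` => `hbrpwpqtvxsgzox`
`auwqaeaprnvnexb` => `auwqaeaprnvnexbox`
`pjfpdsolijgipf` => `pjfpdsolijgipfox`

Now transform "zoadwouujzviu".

zoadwouujzviuox

What's happening: append "ox".
Doing the same to "zoadwouujzviu": "zoadwouujzviuox".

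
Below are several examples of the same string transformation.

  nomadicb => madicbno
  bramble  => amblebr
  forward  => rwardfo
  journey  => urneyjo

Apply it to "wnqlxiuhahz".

qlxiuhahzwn

Looking at the pairs, the operation is to move the first 2 characters to the end (rotate left by 2).
For "wnqlxiuhahz" the result is "qlxiuhahzwn".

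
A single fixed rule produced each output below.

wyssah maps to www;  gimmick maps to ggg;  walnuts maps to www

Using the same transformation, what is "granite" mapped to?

ggg

In each case the input is transformed by: repeat every character 3 times, then keep only the first 3 characters.
Applying both steps to "granite": "gggrrraaannniiittteee", then "ggg".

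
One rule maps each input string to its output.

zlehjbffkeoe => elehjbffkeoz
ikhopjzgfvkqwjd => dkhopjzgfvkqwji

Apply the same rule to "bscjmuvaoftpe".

escjmuvaoftpb

Rule — swap the first and last characters.
"bscjmuvaoftpe" → "escjmuvaoftpb".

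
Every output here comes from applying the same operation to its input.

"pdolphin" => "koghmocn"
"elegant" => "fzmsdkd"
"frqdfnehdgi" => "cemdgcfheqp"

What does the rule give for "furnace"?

mzbdetq

What's happening: shift every letter 1 place backward in the alphabet (wrapping around), then move the first 3 characters to the end (rotate left by 3).
So "furnace" becomes "mzbdetq".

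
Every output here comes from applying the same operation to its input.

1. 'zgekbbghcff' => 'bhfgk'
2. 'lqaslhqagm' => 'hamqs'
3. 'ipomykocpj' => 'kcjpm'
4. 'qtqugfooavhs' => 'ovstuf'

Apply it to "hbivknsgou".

ngubv

In each case the input is transformed by: keep every other character starting from the second (positions 2nd, 4th, 6th, ...), then move the last 3 characters to the front (rotate right by 3).
Working it through for "hbivknsgou": intermediate "bvngu", final "ngubv".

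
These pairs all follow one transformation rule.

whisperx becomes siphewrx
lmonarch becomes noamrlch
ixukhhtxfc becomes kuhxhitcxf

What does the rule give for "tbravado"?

arvbatdo

The pattern: move the first 3 characters to the end (rotate left by 3), then take characters alternately from the front and the back (1st, last, 2nd, 2nd-last, ...).
Doing the same to "tbravado": "arvbatdo".
(Check on "lmonarch": → "narchlmo" → "noamrlch" ✓)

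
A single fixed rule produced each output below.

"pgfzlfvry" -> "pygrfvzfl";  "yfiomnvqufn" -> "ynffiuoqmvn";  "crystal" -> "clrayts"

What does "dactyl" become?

What's happening: take characters alternately from the front and the back (1st, last, 2nd, 2nd-last, ...).
So "dactyl" becomes "dlayct".

dlayct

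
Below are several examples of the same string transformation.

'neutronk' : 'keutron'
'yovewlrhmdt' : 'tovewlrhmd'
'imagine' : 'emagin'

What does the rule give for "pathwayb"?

Looking at the pairs, the operation is to swap the first and last characters, then delete the last character.
Working it through for "pathwayb": intermediate "bathwayp", final "bathway".
(Check on "neutronk": → "keutronn" → "keutron" ✓)

bathway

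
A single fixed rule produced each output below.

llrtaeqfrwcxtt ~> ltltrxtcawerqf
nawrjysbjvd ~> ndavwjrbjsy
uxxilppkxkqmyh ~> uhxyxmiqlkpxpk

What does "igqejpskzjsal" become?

In each case the input is transformed by: take characters alternately from the front and the back (1st, last, 2nd, 2nd-last, ...).
For "igqejpskzjsal" the result is "ilgaqsejjzpks".

ilgaqsejjzpks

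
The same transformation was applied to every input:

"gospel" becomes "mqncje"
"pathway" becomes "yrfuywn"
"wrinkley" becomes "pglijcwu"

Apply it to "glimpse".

Looking at the pairs, the operation is to move the first character to the end, then shift every letter 2 places backward in the alphabet (wrapping around).
Starting from "glimpse": after the first operation, "limpseg"; after the second, "jgknqce".
(Check on "pathway": → "athwayp" → "yrfuywn" ✓)

jgknqce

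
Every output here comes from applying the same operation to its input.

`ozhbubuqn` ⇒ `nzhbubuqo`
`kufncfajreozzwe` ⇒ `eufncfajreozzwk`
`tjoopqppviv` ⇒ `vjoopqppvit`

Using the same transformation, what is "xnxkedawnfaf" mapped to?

fnxkedawnfax

Looking at the pairs, the operation is to swap the first and last characters.
So "xnxkedawnfaf" becomes "fnxkedawnfax".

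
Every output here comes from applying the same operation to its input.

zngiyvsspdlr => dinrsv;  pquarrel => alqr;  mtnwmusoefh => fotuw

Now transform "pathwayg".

aagh

The pattern: keep every other character starting from the second (positions 2nd, 4th, 6th, ...), then sort the characters into alphabetical order.
"pathwayg" → "ahag" → "aagh".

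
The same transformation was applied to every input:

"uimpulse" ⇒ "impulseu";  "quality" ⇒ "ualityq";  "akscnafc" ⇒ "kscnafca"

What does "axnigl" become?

Looking at the pairs, the operation is to move the first character to the end.
So "axnigl" becomes "xnigla".

xnigla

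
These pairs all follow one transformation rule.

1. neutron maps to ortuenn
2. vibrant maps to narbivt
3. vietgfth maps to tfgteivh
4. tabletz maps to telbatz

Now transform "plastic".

In each case the input is transformed by: move the last character to the front, then reverse the string.
Doing the same to "plastic": "itsalpc".

itsalpc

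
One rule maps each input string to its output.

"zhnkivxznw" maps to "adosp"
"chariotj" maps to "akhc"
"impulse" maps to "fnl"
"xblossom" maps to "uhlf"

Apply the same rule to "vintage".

In each case the input is transformed by: shift every letter 7 places backward in the alphabet (wrapping around), then keep every other character starting from the second (positions 2nd, 4th, 6th, ...).
So "vintage" becomes "bmz".

bmz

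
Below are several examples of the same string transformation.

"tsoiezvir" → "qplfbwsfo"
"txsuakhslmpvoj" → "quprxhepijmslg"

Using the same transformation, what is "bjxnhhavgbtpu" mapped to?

Each output is the input with this applied: shift every letter 3 places backward in the alphabet (wrapping around).
Applying that to "bjxnhhavgbtpu" gives "ygukeexsdyqmr".

ygukeexsdyqmr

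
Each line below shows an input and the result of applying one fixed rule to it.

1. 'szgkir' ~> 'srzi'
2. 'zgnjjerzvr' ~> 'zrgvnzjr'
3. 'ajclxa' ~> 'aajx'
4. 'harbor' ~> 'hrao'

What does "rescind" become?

rdens

Looking at the pairs, the operation is to take characters alternately from the front and the back (1st, last, 2nd, 2nd-last, ...), then delete the last 2 characters.
On "rescind": the first step gives "rdensic", and the second then gives "rdens".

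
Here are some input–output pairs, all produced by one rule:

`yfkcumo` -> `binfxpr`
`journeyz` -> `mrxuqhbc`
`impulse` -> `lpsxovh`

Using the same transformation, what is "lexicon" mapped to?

ohalfrq

The rule is to shift every letter 3 places forward in the alphabet (wrapping around).
So "lexicon" becomes "ohalfrq".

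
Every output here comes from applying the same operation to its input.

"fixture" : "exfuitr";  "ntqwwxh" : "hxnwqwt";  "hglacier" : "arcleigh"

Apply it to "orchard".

arcrdoh

What's happening: sort the characters into alphabetical order, then take characters alternately from the front and the back (1st, last, 2nd, 2nd-last, ...).
On "orchard": the first step gives "acdhorr", and the second then gives "arcrdoh".
(Check on "ntqwwxh": → "hnqtwwx" → "hxnwqwt" ✓)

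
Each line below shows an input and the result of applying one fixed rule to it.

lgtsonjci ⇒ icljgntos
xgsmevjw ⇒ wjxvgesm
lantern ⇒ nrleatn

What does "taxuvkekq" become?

The rule is to move the last character to the front, then take characters alternately from the front and the back (1st, last, 2nd, 2nd-last, ...).
Applying both steps to "taxuvkekq": "qtaxuvkek", then "qkteakxvu".

qkteakxvu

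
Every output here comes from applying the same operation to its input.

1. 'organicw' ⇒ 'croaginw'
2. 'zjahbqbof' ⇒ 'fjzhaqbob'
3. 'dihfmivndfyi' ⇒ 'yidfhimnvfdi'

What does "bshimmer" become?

esbihmmr

The transformation: swap each adjacent pair of characters (1↔2, 3↔4, ...), then move the last character to the front.
Starting from "bshimmer": after the first operation, "sbihmmre"; after the second, "esbihmmr".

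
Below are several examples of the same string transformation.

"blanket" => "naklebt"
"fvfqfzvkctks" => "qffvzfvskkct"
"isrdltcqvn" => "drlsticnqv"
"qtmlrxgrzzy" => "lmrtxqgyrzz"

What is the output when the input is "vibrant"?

In each case the input is transformed by: move the first 3 characters to the end (rotate left by 3), then take characters alternately from the front and the back (1st, last, 2nd, 2nd-last, ...).
"vibrant" → "rbainvt".

rbainvt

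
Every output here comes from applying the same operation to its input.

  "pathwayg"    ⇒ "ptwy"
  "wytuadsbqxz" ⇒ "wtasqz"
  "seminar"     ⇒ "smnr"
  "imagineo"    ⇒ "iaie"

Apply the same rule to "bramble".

babe

Looking at the pairs, the operation is to keep every other character starting from the first (positions 1st, 3rd, 5th, ...).
Doing the same to "bramble": "babe".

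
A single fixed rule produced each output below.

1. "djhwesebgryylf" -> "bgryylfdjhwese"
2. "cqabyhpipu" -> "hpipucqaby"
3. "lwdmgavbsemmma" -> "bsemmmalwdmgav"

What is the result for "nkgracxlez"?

cxleznkgra

The transformation: swap the front and back halves of the string.
For "nkgracxlez" the result is "cxleznkgra".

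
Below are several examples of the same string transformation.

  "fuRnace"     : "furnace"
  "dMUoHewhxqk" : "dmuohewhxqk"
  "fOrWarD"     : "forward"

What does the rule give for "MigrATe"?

In each case the input is transformed by: convert every letter to lowercase.
So "MigrATe" becomes "migrate".

migrate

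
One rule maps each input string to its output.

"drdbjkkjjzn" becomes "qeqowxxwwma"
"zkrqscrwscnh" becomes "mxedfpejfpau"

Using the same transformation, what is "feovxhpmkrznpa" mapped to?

srbikuczxemacn

The pattern: shift every letter 13 places forward in the alphabet (wrapping around) — i.e. ROT13.
Doing the same to "feovxhpmkrznpa": "srbikuczxemacn".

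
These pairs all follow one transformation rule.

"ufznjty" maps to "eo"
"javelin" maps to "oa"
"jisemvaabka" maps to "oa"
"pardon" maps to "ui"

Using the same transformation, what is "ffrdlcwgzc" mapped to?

Rule — shift every letter 5 places forward in the alphabet (wrapping around), then keep only the vowels.
On "ffrdlcwgzc" that produces "ie".

ie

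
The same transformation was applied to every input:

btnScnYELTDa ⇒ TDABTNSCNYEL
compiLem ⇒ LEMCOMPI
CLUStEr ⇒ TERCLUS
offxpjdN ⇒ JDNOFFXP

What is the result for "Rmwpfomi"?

Each output is the input with this applied: move the last 3 characters to the front (rotate right by 3), then convert every letter to uppercase.
Applying both steps to "Rmwpfomi": "omiRmwpf", then "OMIRMWPF".

OMIRMWPF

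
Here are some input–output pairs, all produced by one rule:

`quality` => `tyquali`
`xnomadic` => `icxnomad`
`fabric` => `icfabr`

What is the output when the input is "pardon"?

onpard

Each output is the input with this applied: move the last 2 characters to the front (rotate right by 2).
"pardon" → "onpard".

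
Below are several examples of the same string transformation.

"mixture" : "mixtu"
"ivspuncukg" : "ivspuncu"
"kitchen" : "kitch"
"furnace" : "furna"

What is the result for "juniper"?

The transformation: delete the last 2 characters.
Doing the same to "juniper": "junip".

junip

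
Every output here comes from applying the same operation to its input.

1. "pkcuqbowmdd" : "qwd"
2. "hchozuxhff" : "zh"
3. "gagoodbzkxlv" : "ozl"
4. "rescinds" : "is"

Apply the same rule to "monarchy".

ry

What's happening: keep one character in every 3, starting at position 2 (positions 2nd, 5th, 8th, ...), then delete the first character.
"monarchy" → "ory" → "ry".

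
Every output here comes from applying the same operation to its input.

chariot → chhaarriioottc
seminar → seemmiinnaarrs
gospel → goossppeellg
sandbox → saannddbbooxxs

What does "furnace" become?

fuurrnnaacceef

Looking at the pairs, the operation is to double every character, then move the first character to the end.
So "furnace" becomes "fuurrnnaacceef".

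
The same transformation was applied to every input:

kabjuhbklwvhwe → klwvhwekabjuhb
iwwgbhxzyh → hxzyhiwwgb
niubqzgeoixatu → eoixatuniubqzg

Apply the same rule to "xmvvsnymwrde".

ymwrdexmvvsn

Rule — swap the front and back halves of the string.
Applying that to "xmvvsnymwrde" gives "ymwrdexmvvsn".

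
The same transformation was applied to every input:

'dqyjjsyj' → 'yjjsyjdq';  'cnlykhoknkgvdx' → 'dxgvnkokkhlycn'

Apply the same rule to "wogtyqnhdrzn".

zndrnhyqgtwo

Rule — swap each adjacent pair of characters (1↔2, 3↔4, ...), then reverse the string.
On "wogtyqnhdrzn" that produces "zndrnhyqgtwo".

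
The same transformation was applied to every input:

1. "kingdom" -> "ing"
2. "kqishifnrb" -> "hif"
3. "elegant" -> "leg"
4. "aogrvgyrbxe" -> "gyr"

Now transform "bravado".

The rule is to move the last 3 characters to the front (rotate right by 3), then keep only the last 3 characters.
On "bravado" that produces "rav".

rav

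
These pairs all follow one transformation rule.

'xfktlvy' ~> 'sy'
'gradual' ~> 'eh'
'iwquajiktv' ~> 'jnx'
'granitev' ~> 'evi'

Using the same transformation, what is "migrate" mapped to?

The transformation: keep one character in every 3, starting at position 2 (positions 2nd, 5th, 8th, ...), then shift every letter 13 places forward in the alphabet (wrapping around) — i.e. ROT13.
Working it through for "migrate": intermediate "ia", final "vn".
(Check on "xfktlvy": → "fl" → "sy" ✓)

vn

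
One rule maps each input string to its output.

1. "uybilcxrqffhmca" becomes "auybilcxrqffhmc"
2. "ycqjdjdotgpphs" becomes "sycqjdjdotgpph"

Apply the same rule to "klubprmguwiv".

vklubprmguwi

The rule is to move the last character to the front.
So "klubprmguwiv" becomes "vklubprmguwi".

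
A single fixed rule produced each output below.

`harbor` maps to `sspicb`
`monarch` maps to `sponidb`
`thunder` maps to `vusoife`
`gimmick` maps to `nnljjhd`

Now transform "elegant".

The pattern: sort the characters into reverse alphabetical order, then shift every letter 1 place forward in the alphabet (wrapping around).
On "elegant": the first step gives "tnlgeea", and the second then gives "uomhffb".

uomhffb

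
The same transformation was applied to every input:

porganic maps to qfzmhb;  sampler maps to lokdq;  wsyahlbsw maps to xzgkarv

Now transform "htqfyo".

The rule is to shift every letter 1 place backward in the alphabet (wrapping around), then delete the first 2 characters.
Working it through for "htqfyo": intermediate "gspexn", final "pexn".

pexn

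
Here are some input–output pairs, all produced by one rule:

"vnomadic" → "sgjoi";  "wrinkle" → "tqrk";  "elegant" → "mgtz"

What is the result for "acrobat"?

Looking at the pairs, the operation is to delete the first 3 characters, then shift every letter 6 places forward in the alphabet (wrapping around).
"acrobat" → "obat" → "uhgz".

uhgz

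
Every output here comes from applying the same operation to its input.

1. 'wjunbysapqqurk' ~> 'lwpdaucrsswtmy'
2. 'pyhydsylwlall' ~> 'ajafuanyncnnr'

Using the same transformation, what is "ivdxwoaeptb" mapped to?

Each output is the input with this applied: shift every letter 2 places forward in the alphabet (wrapping around), then move the first character to the end.
Applying both steps to "ivdxwoaeptb": "kxfzyqcgrvd", then "xfzyqcgrvdk".
(Check on "wjunbysapqqurk": → "ylwpdaucrsswtm" → "lwpdaucrsswtmy" ✓)

xfzyqcgrvdk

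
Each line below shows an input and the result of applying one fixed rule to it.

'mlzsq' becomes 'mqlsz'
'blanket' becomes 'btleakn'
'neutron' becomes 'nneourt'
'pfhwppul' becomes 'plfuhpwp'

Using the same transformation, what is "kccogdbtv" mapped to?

What's happening: take characters alternately from the front and the back (1st, last, 2nd, 2nd-last, ...).
"kccogdbtv" → "kvctcbodg".

kvctcbodg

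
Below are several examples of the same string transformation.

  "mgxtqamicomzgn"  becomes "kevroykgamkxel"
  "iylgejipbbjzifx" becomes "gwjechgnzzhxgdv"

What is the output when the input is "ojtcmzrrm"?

In each case the input is transformed by: shift every letter 2 places backward in the alphabet (wrapping around).
So "ojtcmzrrm" becomes "mhrakxppk".

mhrakxppk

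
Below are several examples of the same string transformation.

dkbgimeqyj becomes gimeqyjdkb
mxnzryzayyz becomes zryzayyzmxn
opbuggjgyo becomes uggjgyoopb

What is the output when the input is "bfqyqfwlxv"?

yqfwlxvbfq

The rule is to move the first 3 characters to the end (rotate left by 3).
Doing the same to "bfqyqfwlxv": "yqfwlxvbfq".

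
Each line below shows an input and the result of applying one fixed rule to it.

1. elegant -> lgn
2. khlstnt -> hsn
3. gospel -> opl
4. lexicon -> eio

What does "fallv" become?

al

What's happening: keep every other character starting from the second (positions 2nd, 4th, 6th, ...).
Applying that to "fallv" gives "al".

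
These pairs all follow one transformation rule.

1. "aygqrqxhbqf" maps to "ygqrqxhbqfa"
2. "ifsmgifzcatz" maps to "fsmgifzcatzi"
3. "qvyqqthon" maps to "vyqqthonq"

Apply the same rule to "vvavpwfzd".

vavpwfzdv

The pattern: move the first character to the end.
On "vvavpwfzd" that produces "vavpwfzdv".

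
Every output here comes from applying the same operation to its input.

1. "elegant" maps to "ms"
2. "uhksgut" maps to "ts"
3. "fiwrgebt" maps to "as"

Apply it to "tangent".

ms

The transformation: shift every letter 1 place backward in the alphabet (wrapping around), then keep only the last 2 characters.
"tangent" → "szmfdms" → "ms".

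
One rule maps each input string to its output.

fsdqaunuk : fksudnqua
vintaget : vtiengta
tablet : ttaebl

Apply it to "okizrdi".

The pattern: take characters alternately from the front and the back (1st, last, 2nd, 2nd-last, ...).
So "okizrdi" becomes "oikdirz".

oikdirz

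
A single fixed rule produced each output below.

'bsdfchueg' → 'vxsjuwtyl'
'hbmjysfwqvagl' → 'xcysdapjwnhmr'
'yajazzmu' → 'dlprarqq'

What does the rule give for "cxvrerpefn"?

wetomivigv

The pattern: move the last 2 characters to the front (rotate right by 2), then shift every letter 9 places backward in the alphabet (wrapping around).
"cxvrerpefn" → "wetomivigv".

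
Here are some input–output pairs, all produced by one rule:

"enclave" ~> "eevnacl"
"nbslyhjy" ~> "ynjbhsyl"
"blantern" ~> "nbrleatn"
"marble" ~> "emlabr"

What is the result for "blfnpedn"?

What's happening: take characters alternately from the front and the back (1st, last, 2nd, 2nd-last, ...), then swap each adjacent pair of characters (1↔2, 3↔4, ...).
Applying that to "blfnpedn" gives "nbdlefpn".
(Check on "enclave": → "eenvcal" → "eevnacl" ✓)

nbdlefpn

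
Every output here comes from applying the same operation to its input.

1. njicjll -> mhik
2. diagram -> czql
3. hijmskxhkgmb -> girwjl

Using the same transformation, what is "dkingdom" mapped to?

Looking at the pairs, the operation is to shift every letter 1 place backward in the alphabet (wrapping around), then keep every other character starting from the first (positions 1st, 3rd, 5th, ...).
For "dkingdom", step one produces "cjhmfcnl"; step two turns that into "chfn".

chfn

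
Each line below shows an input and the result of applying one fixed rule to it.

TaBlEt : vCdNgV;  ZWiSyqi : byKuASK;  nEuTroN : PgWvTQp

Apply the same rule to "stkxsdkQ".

UVMZUFMs

Looking at the pairs, the operation is to shift every letter 2 places forward in the alphabet (wrapping around), then flip the case of every letter.
For "stkxsdkQ", step one produces "uvmzufmS"; step two turns that into "UVMZUFMs".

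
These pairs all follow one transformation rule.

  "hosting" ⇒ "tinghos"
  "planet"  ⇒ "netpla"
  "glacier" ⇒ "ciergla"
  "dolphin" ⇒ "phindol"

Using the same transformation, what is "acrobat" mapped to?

Looking at the pairs, the operation is to move the first 3 characters to the end (rotate left by 3).
Applying that to "acrobat" gives "obatacr".

obatacr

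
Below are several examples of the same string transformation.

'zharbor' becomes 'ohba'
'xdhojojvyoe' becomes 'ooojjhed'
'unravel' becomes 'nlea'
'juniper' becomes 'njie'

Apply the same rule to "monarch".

mhca

Looking at the pairs, the operation is to sort the characters into reverse alphabetical order, then delete the first 3 characters.
Applying both steps to "monarch": "ronmhca", then "mhca".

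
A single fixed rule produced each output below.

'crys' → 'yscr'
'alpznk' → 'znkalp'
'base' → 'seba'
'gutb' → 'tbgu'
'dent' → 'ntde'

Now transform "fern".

rnfe

The rule is to swap the front and back halves of the string.
"fern" → "rnfe".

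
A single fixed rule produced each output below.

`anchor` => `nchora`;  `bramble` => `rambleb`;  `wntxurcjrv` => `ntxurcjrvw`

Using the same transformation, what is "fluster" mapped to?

Looking at the pairs, the operation is to move the first character to the end.
Applying that to "fluster" gives "lusterf".

lusterf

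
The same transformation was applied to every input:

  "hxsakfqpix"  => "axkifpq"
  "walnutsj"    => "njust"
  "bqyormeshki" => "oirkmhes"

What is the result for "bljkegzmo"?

What's happening: delete the first 3 characters, then take characters alternately from the front and the back (1st, last, 2nd, 2nd-last, ...).
Starting from "bljkegzmo": after the first operation, "kegzmo"; after the second, "koemgz".

koemgz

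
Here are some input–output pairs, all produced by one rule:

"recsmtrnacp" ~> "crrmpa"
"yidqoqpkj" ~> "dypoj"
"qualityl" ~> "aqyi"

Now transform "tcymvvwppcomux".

ytwvopu

What's happening: keep every other character starting from the first (positions 1st, 3rd, 5th, ...), then swap each adjacent pair of characters (1↔2, 3↔4, ...).
Applying both steps to "tcymvvwppcomux": "tyvwpou", then "ytwvopu".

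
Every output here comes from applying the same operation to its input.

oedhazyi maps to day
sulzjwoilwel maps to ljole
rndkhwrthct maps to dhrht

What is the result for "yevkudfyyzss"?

The rule is to delete the first character, then keep every other character starting from the second (positions 2nd, 4th, 6th, ...).
Starting from "yevkudfyyzss": after the first operation, "evkudfyyzss"; after the second, "vufys".

vufys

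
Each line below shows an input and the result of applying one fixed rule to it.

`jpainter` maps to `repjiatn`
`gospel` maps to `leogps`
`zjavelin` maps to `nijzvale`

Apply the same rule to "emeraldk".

kdmerela

In each case the input is transformed by: swap each adjacent pair of characters (1↔2, 3↔4, ...), then move the last 2 characters to the front (rotate right by 2).
"emeraldk" → "merelakd" → "kdmerela".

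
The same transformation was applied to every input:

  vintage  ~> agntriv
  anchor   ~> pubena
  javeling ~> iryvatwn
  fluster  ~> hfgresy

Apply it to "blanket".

naxrgoy

The transformation: shift every letter 13 places forward in the alphabet (wrapping around) — i.e. ROT13, then move the first 2 characters to the end (rotate left by 2).
On "blanket": the first step gives "oynaxrg", and the second then gives "naxrgoy".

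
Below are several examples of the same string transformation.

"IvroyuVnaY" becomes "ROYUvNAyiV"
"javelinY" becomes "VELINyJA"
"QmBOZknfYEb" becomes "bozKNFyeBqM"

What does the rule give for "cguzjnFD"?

UZJNfdCG

Looking at the pairs, the operation is to flip the case of every letter, then move the first 2 characters to the end (rotate left by 2).
Applying both steps to "cguzjnFD": "CGUZJNfd", then "UZJNfdCG".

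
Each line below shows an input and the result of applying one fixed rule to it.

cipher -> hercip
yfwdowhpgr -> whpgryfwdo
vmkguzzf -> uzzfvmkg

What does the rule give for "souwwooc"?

Looking at the pairs, the operation is to swap the front and back halves of the string.
"souwwooc" → "woocsouw".

woocsouw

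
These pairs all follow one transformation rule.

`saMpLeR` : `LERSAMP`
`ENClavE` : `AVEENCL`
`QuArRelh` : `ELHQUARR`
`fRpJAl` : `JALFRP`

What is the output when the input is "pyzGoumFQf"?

Rule — move the last 3 characters to the front (rotate right by 3), then convert every letter to uppercase.
On "pyzGoumFQf": the first step gives "FQfpyzGoum", and the second then gives "FQFPYZGOUM".

FQFPYZGOUM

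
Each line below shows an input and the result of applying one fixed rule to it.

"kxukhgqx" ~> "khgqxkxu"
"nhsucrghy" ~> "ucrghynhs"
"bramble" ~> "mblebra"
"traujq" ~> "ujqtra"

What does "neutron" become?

tronneu

The pattern: move the first 3 characters to the end (rotate left by 3).
On "neutron" that produces "tronneu".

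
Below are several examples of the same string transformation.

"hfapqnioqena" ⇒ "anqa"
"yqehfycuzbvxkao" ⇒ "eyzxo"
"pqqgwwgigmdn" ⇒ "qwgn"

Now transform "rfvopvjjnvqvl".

The transformation: keep one character in every 3, starting at position 3 (positions 3rd, 6th, 9th, ...).
On "rfvopvjjnvqvl" that produces "vvnv".

vvnv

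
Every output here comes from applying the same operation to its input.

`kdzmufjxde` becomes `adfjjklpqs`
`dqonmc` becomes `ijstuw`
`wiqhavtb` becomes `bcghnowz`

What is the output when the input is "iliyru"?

Looking at the pairs, the operation is to shift every letter 6 places forward in the alphabet (wrapping around), then sort the characters into alphabetical order.
Applying both steps to "iliyru": "oroexa", then "aeoorx".

aeoorx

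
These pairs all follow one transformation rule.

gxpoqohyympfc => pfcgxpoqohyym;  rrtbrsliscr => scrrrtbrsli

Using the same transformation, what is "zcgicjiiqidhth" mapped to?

hthzcgicjiiqid

Looking at the pairs, the operation is to move the last 3 characters to the front (rotate right by 3).
For "zcgicjiiqidhth" the result is "hthzcgicjiiqid".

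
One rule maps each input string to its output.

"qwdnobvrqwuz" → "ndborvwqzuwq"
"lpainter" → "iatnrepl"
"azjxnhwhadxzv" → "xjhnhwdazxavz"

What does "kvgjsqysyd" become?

jgqssydyvk

What's happening: move the first 2 characters to the end (rotate left by 2), then swap each adjacent pair of characters (1↔2, 3↔4, ...).
Applying both steps to "kvgjsqysyd": "gjsqysydkv", then "jgqssydyvk".
(Check on "qwdnobvrqwuz": → "dnobvrqwuzqw" → "ndborvwqzuwq" ✓)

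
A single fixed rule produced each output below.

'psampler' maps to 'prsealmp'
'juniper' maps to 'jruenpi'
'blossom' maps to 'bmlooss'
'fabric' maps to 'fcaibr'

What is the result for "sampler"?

sraemlp

Rule — take characters alternately from the front and the back (1st, last, 2nd, 2nd-last, ...).
So "sampler" becomes "sraemlp".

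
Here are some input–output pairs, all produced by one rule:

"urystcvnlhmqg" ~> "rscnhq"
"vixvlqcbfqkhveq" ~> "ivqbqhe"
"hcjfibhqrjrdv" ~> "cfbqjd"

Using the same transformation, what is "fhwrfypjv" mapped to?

hryj

Each output is the input with this applied: keep every other character starting from the second (positions 2nd, 4th, 6th, ...).
For "fhwrfypjv" the result is "hryj".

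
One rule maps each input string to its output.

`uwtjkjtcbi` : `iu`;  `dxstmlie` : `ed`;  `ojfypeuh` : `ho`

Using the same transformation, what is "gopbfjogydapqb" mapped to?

In each case the input is transformed by: move the last character to the front, then keep only the first 2 characters.
"gopbfjogydapqb" → "bgopbfjogydapq" → "bg".

bg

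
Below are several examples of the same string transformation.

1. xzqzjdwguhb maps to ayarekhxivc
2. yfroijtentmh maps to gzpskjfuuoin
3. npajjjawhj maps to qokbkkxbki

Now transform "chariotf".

idsbpjgu

Rule — shift every letter 1 place forward in the alphabet (wrapping around), then swap each adjacent pair of characters (1↔2, 3↔4, ...).
On "chariotf": the first step gives "dibsjpug", and the second then gives "idsbpjgu".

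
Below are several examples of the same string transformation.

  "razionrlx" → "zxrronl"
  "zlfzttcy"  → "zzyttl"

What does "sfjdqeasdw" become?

wssqjfed

What's happening: sort the characters into reverse alphabetical order, then delete the last 2 characters.
So "sfjdqeasdw" becomes "wssqjfed".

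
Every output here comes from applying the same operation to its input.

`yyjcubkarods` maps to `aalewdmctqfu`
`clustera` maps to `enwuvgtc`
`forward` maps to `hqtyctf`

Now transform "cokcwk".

eqmeym

The pattern: shift every letter 2 places forward in the alphabet (wrapping around).
"cokcwk" → "eqmeym".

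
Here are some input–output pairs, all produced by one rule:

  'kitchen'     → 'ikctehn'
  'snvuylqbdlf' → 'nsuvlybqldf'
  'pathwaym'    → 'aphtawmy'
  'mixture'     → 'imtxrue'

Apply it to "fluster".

lfsuetr

In each case the input is transformed by: swap each adjacent pair of characters (1↔2, 3↔4, ...).
For "fluster" the result is "lfsuetr".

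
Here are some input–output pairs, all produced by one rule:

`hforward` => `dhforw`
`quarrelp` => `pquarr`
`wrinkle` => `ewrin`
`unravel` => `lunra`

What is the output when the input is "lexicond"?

Rule — move the last character to the front, then delete the last 2 characters.
For "lexicond", step one produces "dlexicon"; step two turns that into "dlexic".

dlexic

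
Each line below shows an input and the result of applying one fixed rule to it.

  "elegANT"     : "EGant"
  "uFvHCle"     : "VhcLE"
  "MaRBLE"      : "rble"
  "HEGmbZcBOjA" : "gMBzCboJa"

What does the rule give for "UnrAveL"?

The transformation: flip the case of every letter, then delete the first 2 characters.
For "UnrAveL" the result is "RaVEl".
(Check on "MaRBLE": → "mArble" → "rble" ✓)

RaVEl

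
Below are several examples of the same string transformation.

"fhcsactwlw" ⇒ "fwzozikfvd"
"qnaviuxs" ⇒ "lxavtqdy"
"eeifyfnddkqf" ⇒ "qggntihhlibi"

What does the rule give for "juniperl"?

shuomxql

What's happening: shift every letter 3 places forward in the alphabet (wrapping around), then swap the front and back halves of the string.
"juniperl" → "shuomxql".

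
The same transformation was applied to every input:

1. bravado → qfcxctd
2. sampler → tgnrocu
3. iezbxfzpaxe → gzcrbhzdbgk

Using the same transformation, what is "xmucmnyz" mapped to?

bapoewoz

What's happening: reverse the string, then shift every letter 2 places forward in the alphabet (wrapping around).
Starting from "xmucmnyz": after the first operation, "zynmcumx"; after the second, "bapoewoz".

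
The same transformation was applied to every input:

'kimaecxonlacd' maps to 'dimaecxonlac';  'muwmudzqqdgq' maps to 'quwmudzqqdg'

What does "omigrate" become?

Rule — delete the first character, then move the last character to the front.
For "omigrate", step one produces "migrate"; step two turns that into "emigrat".

emigrat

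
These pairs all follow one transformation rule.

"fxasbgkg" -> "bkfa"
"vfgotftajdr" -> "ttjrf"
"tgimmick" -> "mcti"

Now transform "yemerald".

rlym

What's happening: move the first 3 characters to the end (rotate left by 3), then keep every other character starting from the second (positions 2nd, 4th, 6th, ...).
On "yemerald": the first step gives "eraldyem", and the second then gives "rlym".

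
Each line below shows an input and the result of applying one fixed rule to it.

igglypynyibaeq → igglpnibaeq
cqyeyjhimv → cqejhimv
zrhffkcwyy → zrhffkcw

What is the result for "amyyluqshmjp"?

amluqshmjp

The pattern: remove every "y".
On "amyyluqshmjp" that produces "amluqshmjp".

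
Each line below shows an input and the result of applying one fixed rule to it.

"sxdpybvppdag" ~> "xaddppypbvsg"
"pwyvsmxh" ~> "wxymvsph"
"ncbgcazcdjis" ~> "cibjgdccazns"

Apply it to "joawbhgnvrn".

oravwnbghjn

The transformation: take characters alternately from the front and the back (1st, last, 2nd, 2nd-last, ...), then move the first 2 characters to the end (rotate left by 2).
Working it through for "joawbhgnvrn": intermediate "jnoravwnbgh", final "oravwnbghjn".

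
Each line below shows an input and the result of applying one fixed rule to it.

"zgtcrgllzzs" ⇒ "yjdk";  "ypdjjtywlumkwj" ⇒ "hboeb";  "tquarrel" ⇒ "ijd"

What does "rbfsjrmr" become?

Looking at the pairs, the operation is to keep one character in every 3, starting at position 2 (positions 2nd, 5th, 8th, ...), then shift every letter 8 places backward in the alphabet (wrapping around).
On "rbfsjrmr": the first step gives "bjr", and the second then gives "tbj".

tbj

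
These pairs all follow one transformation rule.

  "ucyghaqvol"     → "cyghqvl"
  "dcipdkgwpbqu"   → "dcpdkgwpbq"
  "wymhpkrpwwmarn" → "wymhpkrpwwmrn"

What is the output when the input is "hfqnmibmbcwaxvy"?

The transformation: remove every vowel.
So "hfqnmibmbcwaxvy" becomes "hfqnmbmbcwxvy".

hfqnmbmbcwxvy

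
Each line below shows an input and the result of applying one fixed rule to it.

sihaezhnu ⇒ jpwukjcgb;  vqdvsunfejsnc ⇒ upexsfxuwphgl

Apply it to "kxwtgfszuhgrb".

itdmzyvihubwj

What's happening: shift every letter 2 places forward in the alphabet (wrapping around), then move the last 3 characters to the front (rotate right by 3).
On "kxwtgfszuhgrb" that produces "itdmzyvihubwj".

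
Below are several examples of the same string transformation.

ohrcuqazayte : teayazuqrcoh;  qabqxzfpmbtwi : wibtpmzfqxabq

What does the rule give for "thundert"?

rtdeunth

The rule is to reverse the string, then swap each adjacent pair of characters (1↔2, 3↔4, ...).
Starting from "thundert": after the first operation, "trednuht"; after the second, "rtdeunth".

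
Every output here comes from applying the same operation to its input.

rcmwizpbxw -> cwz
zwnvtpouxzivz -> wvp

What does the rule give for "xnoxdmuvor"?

nxm

The transformation: keep every other character starting from the second (positions 2nd, 4th, 6th, ...), then keep only the first 3 characters.
"xnoxdmuvor" → "nxmvr" → "nxm".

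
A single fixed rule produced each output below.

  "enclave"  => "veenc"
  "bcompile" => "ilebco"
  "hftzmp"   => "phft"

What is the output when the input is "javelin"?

injav

The pattern: move the first 3 characters to the end (rotate left by 3), then delete the first 2 characters.
Applying both steps to "javelin": "elinjav", then "injav".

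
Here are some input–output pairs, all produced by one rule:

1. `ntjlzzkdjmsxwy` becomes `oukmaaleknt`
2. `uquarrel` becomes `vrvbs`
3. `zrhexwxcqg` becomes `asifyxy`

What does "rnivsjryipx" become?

sojwtksz

Rule — shift every letter 1 place forward in the alphabet (wrapping around), then delete the last 3 characters.
"rnivsjryipx" → "sojwtkszjqy" → "sojwtksz".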